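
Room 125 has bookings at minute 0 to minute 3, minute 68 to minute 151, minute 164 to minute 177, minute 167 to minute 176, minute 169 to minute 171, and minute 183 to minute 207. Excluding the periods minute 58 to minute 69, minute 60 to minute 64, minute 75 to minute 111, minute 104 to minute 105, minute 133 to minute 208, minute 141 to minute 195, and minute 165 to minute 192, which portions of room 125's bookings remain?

First set merges to minute 0 to minute 3, minute 68 to minute 151, minute 164 to minute 177, minute 183 to minute 207.
Second set merges to minute 58 to minute 69, minute 75 to minute 111, minute 133 to minute 208.
minute 0 to minute 3: nothing removed.
minute 68 to minute 151 \ B = minute 69 to minute 75, minute 111 to minute 133.
minute 164 to minute 177: entirely removed.
minute 183 to minute 207: entirely removed.

minute 0 to minute 3, minute 69 to minute 75, minute 111 to minute 133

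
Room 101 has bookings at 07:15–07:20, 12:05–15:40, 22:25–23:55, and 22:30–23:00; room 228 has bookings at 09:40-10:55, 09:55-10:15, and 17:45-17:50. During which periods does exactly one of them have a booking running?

Merge the first list: 07:15–07:20, 12:05–15:40, 22:25–23:55.
Merge the second list: 09:40–10:55, 17:45–17:50.
Only in the first: 07:15–07:20, 12:05–15:40, 22:25–23:55.
Only in the second: 09:40–10:55, 17:45–17:50.
Together these are the periods covered by exactly one.

07:15–07:20, 09:40–10:55, 12:05–15:40, 17:45–17:50, 22:25–23:55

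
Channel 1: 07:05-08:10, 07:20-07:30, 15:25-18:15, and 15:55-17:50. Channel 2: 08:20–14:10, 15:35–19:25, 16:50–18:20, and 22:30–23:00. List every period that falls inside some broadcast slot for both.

15:35–18:15

First set merges to 07:05–08:10, 15:25–18:15.
Second set merges to 08:20–14:10, 15:35–19:25, 22:30–23:00.
07:05–08:10 falls entirely outside B.
15:25–18:15 overlaps B on 15:35–18:15.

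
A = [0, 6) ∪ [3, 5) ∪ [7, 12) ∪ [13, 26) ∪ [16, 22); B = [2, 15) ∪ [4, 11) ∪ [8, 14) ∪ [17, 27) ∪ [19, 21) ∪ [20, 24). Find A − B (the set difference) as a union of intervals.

A, merged: [0, 6), [7, 12), [13, 26).
B, merged: [2, 15), [17, 27).
[0, 6) \ B = [0, 2).
[7, 12): entirely removed.
[13, 26) \ B = [15, 17).

[0, 2) ∪ [15, 17)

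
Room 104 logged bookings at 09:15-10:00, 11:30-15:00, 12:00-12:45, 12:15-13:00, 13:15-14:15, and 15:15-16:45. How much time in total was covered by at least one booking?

Merged: 09:15–10:00, 11:30–15:00, 15:15–16:45.
Lengths: 45 min + 3 h 30 min + 1 h 30 min = 5 h 45 min.

5 h 45 min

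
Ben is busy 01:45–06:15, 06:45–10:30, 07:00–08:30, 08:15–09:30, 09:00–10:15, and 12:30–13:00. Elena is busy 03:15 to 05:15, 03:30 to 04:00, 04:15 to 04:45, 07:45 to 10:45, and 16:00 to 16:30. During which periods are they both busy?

Merge the first list: 01:45-06:15, 06:45-10:30, 12:30-13:00.
Merge the second list: 03:15-05:15, 07:45-10:45, 16:00-16:30.
01:45-06:15 meets the second set on 03:15-05:15.
06:45-10:30 meets the second set on 07:45-10:30.
12:30-13:00: no overlap with the second set.

03:15-05:15, 07:45-10:30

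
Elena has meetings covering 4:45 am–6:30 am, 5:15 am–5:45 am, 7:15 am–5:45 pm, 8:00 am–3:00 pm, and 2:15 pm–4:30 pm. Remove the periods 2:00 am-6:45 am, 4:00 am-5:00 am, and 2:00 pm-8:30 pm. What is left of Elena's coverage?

Merge the first list: 4:45 am–6:30 am, 7:15 am–5:45 pm.
Merge the second list: 2:00 am–6:45 am, 2:00 pm–8:30 pm.
4:45 am–6:30 am: entirely removed.
7:15 am–5:45 pm \ B = 7:15 am–2:00 pm.

7:15 am–2:00 pm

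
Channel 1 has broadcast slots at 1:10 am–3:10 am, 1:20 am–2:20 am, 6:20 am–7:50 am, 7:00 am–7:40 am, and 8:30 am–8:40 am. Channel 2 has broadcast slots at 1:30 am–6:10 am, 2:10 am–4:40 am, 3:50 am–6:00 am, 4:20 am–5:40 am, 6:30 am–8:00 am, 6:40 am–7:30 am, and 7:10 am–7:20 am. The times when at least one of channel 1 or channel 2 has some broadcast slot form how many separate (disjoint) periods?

3

First set merges to 1:10 am-3:10 am, 6:20 am-7:50 am, 8:30 am-8:40 am.
Second set merges to 1:30 am-6:10 am, 6:30 am-8:00 am.
A ∪ B = 1:10 am-6:10 am, 6:20 am-8:00 am, 8:30 am-8:40 am.
That is 3 disjoint pieces.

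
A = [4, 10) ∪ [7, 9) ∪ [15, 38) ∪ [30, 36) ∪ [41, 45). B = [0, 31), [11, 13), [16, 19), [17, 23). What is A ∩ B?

[4, 10) ∪ [15, 31)

Merge the first list: [4, 10), [15, 38), [41, 45).
Merge the second list: [0, 31).
[4, 10) ∩ B → [4, 10).
[15, 38) ∩ B → [15, 31).
[41, 45) meets no B interval.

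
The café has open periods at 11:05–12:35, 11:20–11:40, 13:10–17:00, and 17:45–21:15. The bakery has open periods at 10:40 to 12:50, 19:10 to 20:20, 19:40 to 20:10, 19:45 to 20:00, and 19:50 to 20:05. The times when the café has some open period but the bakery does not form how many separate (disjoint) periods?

First set merges to 11:05–12:35, 13:10–17:00, 17:45–21:15.
Second set merges to 10:40–12:50, 19:10–20:20.
A \ B = 13:10–17:00, 17:45–19:10, 20:20–21:15.
That is 3 disjoint pieces.

3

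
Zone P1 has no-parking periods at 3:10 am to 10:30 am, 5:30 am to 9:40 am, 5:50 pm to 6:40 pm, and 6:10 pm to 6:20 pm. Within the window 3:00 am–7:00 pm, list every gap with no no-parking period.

Covered (merged): 3:10 am-10:30 am, 5:50 pm-6:40 pm.
Complement within 3:00 am-7:00 pm: 3:00 am-3:10 am, 10:30 am-5:50 pm, 6:40 pm-7:00 pm.

3:00 am-3:10 am, 10:30 am-5:50 pm, 6:40 pm-7:00 pm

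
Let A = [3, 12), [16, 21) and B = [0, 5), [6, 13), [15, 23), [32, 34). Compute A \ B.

[5, 6)

[3, 12) minus B → [5, 6).
[16, 21): fully covered by B → removed.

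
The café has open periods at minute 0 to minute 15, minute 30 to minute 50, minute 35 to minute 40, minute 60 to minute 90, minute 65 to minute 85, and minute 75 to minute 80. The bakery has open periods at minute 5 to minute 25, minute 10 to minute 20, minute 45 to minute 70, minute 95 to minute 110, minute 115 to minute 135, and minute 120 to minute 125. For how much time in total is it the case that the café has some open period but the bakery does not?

40 minutes

A, merged: minute 0 to minute 15, minute 30 to minute 50, minute 60 to minute 90.
B, merged: minute 5 to minute 25, minute 45 to minute 70, minute 95 to minute 110, minute 115 to minute 135.
A \ B = minute 0 to minute 5, minute 30 to minute 45, minute 70 to minute 90.
Total: 5 minutes + 15 minutes + 20 minutes = 40 minutes.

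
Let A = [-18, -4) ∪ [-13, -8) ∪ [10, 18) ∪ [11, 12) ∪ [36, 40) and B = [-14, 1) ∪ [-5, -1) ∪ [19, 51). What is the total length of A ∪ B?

59

A, merged: [-18, -4), [10, 18), [36, 40).
B, merged: [-14, 1), [19, 51).
A ∪ B = [-18, 1), [10, 18), [19, 51).
Total: 19 + 8 + 32 = 59.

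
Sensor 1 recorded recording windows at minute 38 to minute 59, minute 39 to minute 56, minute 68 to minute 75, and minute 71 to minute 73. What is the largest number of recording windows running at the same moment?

At minute 39, 2 of the intervals are simultaneously active.
No point has more.

2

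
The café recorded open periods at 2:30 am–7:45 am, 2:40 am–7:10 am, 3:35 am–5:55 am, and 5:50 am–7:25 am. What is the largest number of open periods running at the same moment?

4

Walk the sorted start/end points keeping a running depth.
The depth first hits 4 at 5:50 am.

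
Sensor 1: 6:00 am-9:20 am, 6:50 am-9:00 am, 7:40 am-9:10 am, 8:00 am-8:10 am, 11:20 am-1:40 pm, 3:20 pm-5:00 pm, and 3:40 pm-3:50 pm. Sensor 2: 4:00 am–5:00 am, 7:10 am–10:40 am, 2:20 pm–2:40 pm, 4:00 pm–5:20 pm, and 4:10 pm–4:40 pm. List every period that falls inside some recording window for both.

A, merged: 6:00 am–9:20 am, 11:20 am–1:40 pm, 3:20 pm–5:00 pm.
B, merged: 4:00 am–5:00 am, 7:10 am–10:40 am, 2:20 pm–2:40 pm, 4:00 pm–5:20 pm.
6:00 am–9:20 am ∩ B → 7:10 am–9:20 am.
11:20 am–1:40 pm meets no B interval.
3:20 pm–5:00 pm ∩ B → 4:00 pm–5:00 pm.

7:10 am–9:20 am, 4:00 pm–5:00 pm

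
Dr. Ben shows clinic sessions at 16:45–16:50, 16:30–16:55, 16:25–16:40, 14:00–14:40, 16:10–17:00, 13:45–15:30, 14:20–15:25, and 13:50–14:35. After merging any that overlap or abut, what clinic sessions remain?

13:45–15:30, 16:10–17:00

Sort by start: 13:45–15:30, 13:50–14:35, 14:00–14:40, 14:20–15:25, 16:10–17:00, 16:25–16:40, 16:30–16:55, 16:45–16:50.
13:50–14:35 overlaps/touches 13:45–15:30 → extend to 13:45–15:30.
14:00–14:40 overlaps/touches 13:45–15:30 → extend to 13:45–15:30.
14:20–15:25 overlaps/touches 13:45–15:30 → extend to 13:45–15:30.
16:10–17:00 is disjoint → start new block.
16:25–16:40 overlaps/touches 16:10–17:00 → extend to 16:10–17:00.
16:30–16:55 overlaps/touches 16:10–17:00 → extend to 16:10–17:00.
16:45–16:50 overlaps/touches 16:10–17:00 → extend to 16:10–17:00.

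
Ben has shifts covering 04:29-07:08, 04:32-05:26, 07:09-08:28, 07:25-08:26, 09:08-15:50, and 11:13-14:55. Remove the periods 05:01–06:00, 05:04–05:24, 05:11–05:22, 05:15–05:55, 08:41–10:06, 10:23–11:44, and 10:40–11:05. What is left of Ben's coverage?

A, merged: 04:29–07:08, 07:09–08:28, 09:08–15:50.
B, merged: 05:01–06:00, 08:41–10:06, 10:23–11:44.
04:29–07:08 \ B = 04:29–05:01, 06:00–07:08.
07:09–08:28: nothing removed.
09:08–15:50 \ B = 10:06–10:23, 11:44–15:50.

04:29–05:01, 06:00–07:08, 07:09–08:28, 10:06–10:23, 11:44–15:50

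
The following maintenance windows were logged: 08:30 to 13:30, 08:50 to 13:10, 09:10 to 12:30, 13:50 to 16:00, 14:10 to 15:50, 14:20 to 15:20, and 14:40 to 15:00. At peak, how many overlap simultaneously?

4

Sweep endpoints in order; track running count of active intervals.
Peak of 4 reached at 14:40.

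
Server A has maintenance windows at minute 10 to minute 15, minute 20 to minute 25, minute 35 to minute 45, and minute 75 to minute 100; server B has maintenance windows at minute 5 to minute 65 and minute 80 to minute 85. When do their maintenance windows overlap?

minute 10 to minute 15, minute 20 to minute 25, minute 35 to minute 45, minute 80 to minute 85

minute 10 to minute 15 overlaps B on minute 10 to minute 15.
minute 20 to minute 25 overlaps B on minute 20 to minute 25.
minute 35 to minute 45 overlaps B on minute 35 to minute 45.
minute 75 to minute 100 overlaps B on minute 80 to minute 85.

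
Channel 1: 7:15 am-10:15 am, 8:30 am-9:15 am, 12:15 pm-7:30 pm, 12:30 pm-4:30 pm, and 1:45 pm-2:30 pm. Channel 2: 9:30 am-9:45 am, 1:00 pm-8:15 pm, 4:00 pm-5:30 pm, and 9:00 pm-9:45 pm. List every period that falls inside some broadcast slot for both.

9:30 am–9:45 am, 1:00 pm–7:30 pm

First set merges to 7:15 am–10:15 am, 12:15 pm–7:30 pm.
Second set merges to 9:30 am–9:45 am, 1:00 pm–8:15 pm, 9:00 pm–9:45 pm.
7:15 am–10:15 am overlaps B on 9:30 am–9:45 am.
12:15 pm–7:30 pm overlaps B on 1:00 pm–7:30 pm.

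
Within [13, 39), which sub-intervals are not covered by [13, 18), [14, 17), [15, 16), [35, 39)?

Covered (merged): [13, 18), [35, 39).
Uncovered inside [13, 39): [18, 35).

[18, 35)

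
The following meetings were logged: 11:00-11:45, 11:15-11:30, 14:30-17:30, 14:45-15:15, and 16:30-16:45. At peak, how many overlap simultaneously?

2

Walk the sorted start/end points keeping a running depth.
The depth first hits 2 at 11:15.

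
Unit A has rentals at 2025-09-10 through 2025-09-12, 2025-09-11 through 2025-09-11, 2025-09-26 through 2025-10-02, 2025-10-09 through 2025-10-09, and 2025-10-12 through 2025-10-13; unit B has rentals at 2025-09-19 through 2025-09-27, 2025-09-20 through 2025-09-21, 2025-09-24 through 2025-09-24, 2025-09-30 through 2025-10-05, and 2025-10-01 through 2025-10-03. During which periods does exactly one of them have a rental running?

A, merged: 2025-09-10 through 2025-09-12, 2025-09-26 through 2025-10-02, 2025-10-09 through 2025-10-09, 2025-10-12 through 2025-10-13.
B, merged: 2025-09-19 through 2025-09-27, 2025-09-30 through 2025-10-05.
Only in the first: 2025-09-10 through 2025-09-12, 2025-09-28 through 2025-09-29, 2025-10-09 through 2025-10-09, 2025-10-12 through 2025-10-13.
Only in the second: 2025-09-19 through 2025-09-25, 2025-10-03 through 2025-10-05.
Together these are the periods covered by exactly one.

2025-09-10 through 2025-09-12, 2025-09-19 through 2025-09-25, 2025-09-28 through 2025-09-29, 2025-10-03 through 2025-10-05, 2025-10-09 through 2025-10-09, 2025-10-12 through 2025-10-13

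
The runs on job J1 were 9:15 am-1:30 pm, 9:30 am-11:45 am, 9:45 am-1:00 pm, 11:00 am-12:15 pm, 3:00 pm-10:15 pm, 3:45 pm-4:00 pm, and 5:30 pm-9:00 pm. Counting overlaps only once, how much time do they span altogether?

11 h 30 min

Merged: 9:15 am-1:30 pm, 3:00 pm-10:15 pm.
Lengths: 4 h 15 min + 7 h 15 min = 11 h 30 min.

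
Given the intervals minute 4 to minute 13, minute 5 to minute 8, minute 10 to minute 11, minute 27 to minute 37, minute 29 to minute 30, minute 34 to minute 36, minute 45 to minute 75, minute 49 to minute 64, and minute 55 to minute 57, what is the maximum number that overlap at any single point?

At minute 55, 3 of the intervals are simultaneously active.
No point has more.

3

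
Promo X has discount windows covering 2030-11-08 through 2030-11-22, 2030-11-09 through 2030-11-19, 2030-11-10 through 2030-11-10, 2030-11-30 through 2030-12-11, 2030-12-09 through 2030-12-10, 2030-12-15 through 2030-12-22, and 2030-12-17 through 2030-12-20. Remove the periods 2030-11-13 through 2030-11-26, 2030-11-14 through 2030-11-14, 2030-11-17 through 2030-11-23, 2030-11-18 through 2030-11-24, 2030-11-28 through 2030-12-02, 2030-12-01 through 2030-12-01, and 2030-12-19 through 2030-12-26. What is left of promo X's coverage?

Merge the first list: 2030-11-08 through 2030-11-22, 2030-11-30 through 2030-12-11, 2030-12-15 through 2030-12-22.
Merge the second list: 2030-11-13 through 2030-11-26, 2030-11-28 through 2030-12-02, 2030-12-19 through 2030-12-26.
2030-11-08 through 2030-11-22 with B removed leaves 2030-11-08 through 2030-11-12.
2030-11-30 through 2030-12-11 with B removed leaves 2030-12-03 through 2030-12-11.
2030-12-15 through 2030-12-22 with B removed leaves 2030-12-15 through 2030-12-18.

2030-11-08 through 2030-11-12, 2030-12-03 through 2030-12-11, 2030-12-15 through 2030-12-18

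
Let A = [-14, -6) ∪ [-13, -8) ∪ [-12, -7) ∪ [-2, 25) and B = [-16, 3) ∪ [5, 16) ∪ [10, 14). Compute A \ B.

First set merges to [-14, -6), [-2, 25).
Second set merges to [-16, 3), [5, 16).
[-14, -6): fully covered by B → removed.
[-2, 25) minus B → [3, 5), [16, 25).

[3, 5) ∪ [16, 25)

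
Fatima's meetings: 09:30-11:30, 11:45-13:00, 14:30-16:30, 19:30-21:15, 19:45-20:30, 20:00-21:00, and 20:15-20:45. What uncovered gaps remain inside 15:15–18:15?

The merged coverage is 09:30–11:30, 11:45–13:00, 14:30–16:30, 19:30–21:15.
Gaps within 15:15–18:15: 16:30–18:15.

16:30–18:15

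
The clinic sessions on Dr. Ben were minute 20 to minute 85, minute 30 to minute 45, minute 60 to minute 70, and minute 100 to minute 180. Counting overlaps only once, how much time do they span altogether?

145 minutes

Merged: minute 20 to minute 85, minute 100 to minute 180.
Lengths: 65 minutes + 80 minutes = 145 minutes.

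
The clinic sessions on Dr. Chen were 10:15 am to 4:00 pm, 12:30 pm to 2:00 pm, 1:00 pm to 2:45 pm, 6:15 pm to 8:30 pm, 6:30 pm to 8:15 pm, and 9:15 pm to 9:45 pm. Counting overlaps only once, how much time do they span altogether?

8 h 30 min

Merged: 10:15 am–4:00 pm, 6:15 pm–8:30 pm, 9:15 pm–9:45 pm.
Lengths: 5 h 45 min + 2 h 15 min + 30 min = 8 h 30 min.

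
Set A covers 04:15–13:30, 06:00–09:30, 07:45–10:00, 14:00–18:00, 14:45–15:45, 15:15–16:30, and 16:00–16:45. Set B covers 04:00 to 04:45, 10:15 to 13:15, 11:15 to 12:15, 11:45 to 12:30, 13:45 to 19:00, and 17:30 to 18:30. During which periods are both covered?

First set merges to 04:15-13:30, 14:00-18:00.
Second set merges to 04:00-04:45, 10:15-13:15, 13:45-19:00.
04:15-13:30 meets the second set on 04:15-04:45, 10:15-13:15.
14:00-18:00 meets the second set on 14:00-18:00.

04:15-04:45, 10:15-13:15, 14:00-18:00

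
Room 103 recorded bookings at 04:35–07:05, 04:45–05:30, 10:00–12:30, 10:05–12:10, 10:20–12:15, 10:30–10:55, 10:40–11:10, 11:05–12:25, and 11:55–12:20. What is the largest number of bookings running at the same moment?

Sweep endpoints in order; track running count of active intervals.
Peak of 5 reached at 10:40.

5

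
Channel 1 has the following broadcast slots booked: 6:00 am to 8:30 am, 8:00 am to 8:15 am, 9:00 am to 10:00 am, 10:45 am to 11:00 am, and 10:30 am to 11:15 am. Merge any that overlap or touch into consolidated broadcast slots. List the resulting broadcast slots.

6:00 am-8:30 am, 9:00 am-10:00 am, 10:30 am-11:15 am

Sort by start: 6:00 am-8:30 am, 8:00 am-8:15 am, 9:00 am-10:00 am, 10:30 am-11:15 am, 10:45 am-11:00 am.
8:00 am-8:15 am overlaps/touches 6:00 am-8:30 am → extend to 6:00 am-8:30 am.
9:00 am-10:00 am is disjoint → start new block.
10:30 am-11:15 am is disjoint → start new block.
10:45 am-11:00 am overlaps/touches 10:30 am-11:15 am → extend to 10:30 am-11:15 am.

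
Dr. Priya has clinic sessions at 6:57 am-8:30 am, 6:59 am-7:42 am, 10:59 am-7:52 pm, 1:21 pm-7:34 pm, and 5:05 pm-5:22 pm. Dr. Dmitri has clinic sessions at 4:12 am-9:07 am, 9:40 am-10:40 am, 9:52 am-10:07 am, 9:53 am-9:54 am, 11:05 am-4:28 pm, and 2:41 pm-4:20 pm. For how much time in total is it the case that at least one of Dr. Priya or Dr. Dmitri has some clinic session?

14 h 48 min

First set merges to 6:57 am-8:30 am, 10:59 am-7:52 pm.
Second set merges to 4:12 am-9:07 am, 9:40 am-10:40 am, 11:05 am-4:28 pm.
A ∪ B = 4:12 am-9:07 am, 9:40 am-10:40 am, 10:59 am-7:52 pm.
Total: 4 h 55 min + 1 h + 8 h 53 min = 14 h 48 min.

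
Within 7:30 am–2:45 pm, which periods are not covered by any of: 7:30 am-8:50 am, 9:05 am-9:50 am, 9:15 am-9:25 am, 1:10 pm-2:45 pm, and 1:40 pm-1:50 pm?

8:50 am-9:05 am, 9:50 am-1:10 pm

After merging, the occupied span is 7:30 am-8:50 am, 9:05 am-9:50 am, 1:10 pm-2:45 pm.
Complement within 7:30 am-2:45 pm: 8:50 am-9:05 am, 9:50 am-1:10 pm.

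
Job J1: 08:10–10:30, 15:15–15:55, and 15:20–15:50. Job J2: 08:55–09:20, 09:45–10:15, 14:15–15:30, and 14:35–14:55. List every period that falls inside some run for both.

08:55–09:20, 09:45–10:15, 15:15–15:30

A, merged: 08:10–10:30, 15:15–15:55.
B, merged: 08:55–09:20, 09:45–10:15, 14:15–15:30.
08:10–10:30 overlaps B on 08:55–09:20, 09:45–10:15.
15:15–15:55 overlaps B on 15:15–15:30.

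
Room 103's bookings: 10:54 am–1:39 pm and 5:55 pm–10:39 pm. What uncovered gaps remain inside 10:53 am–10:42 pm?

After merging, the occupied span is 10:54 am-1:39 pm, 5:55 pm-10:39 pm.
Gaps within 10:53 am-10:42 pm: 10:53 am-10:54 am, 1:39 pm-5:55 pm, 10:39 pm-10:42 pm.

10:53 am-10:54 am, 1:39 pm-5:55 pm, 10:39 pm-10:42 pm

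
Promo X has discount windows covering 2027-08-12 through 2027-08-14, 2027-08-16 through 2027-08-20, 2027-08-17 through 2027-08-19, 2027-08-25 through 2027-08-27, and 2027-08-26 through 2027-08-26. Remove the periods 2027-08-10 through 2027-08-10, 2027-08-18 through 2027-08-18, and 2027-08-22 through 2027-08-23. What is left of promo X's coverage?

Merge the first list: 2027-08-12 through 2027-08-14, 2027-08-16 through 2027-08-20, 2027-08-25 through 2027-08-27.
2027-08-12 through 2027-08-14: nothing removed.
2027-08-16 through 2027-08-20 \ B = 2027-08-16 through 2027-08-17, 2027-08-19 through 2027-08-20.
2027-08-25 through 2027-08-27: nothing removed.

2027-08-12 through 2027-08-14, 2027-08-16 through 2027-08-17, 2027-08-19 through 2027-08-20, 2027-08-25 through 2027-08-27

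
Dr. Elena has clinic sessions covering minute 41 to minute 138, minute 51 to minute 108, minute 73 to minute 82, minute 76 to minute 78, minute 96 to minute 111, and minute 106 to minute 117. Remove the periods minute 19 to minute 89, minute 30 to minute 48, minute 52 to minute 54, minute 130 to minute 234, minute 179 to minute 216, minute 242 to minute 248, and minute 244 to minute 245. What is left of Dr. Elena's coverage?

Merge the first list: minute 41 to minute 138.
Merge the second list: minute 19 to minute 89, minute 130 to minute 234, minute 242 to minute 248.
minute 41 to minute 138 \ B = minute 89 to minute 130.

minute 89 to minute 130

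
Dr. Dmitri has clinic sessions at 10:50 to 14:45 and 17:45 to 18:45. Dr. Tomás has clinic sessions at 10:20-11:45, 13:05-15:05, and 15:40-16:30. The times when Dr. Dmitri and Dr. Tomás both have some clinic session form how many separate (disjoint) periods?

2

A ∩ B = 10:50–11:45, 13:05–14:45.
That is 2 disjoint pieces.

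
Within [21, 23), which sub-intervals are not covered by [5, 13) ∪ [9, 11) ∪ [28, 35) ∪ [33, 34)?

[21, 23)

The merged coverage is [5, 13), [28, 35).
Complement within [21, 23): [21, 23).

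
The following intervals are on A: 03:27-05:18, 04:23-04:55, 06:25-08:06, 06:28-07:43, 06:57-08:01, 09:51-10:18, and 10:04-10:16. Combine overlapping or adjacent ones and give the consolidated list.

03:27–05:18, 06:25–08:06, 09:51–10:18

04:23–04:55 overlaps/touches 03:27–05:18 → extend to 03:27–05:18.
06:25–08:06 is disjoint → start new block.
06:28–07:43 overlaps/touches 06:25–08:06 → extend to 06:25–08:06.
06:57–08:01 overlaps/touches 06:25–08:06 → extend to 06:25–08:06.
09:51–10:18 is disjoint → start new block.
10:04–10:16 overlaps/touches 09:51–10:18 → extend to 09:51–10:18.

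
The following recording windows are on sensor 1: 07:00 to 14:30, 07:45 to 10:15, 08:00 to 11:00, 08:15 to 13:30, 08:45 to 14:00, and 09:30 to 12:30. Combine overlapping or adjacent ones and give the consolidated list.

07:00–14:30

07:45–10:15 overlaps/touches 07:00–14:30 → extend to 07:00–14:30.
08:00–11:00 overlaps/touches 07:00–14:30 → extend to 07:00–14:30.
08:15–13:30 overlaps/touches 07:00–14:30 → extend to 07:00–14:30.
08:45–14:00 overlaps/touches 07:00–14:30 → extend to 07:00–14:30.
09:30–12:30 overlaps/touches 07:00–14:30 → extend to 07:00–14:30.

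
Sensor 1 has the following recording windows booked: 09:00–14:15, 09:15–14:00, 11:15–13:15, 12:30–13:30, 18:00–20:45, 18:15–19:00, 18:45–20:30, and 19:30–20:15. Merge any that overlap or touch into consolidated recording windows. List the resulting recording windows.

09:15–14:00 overlaps/touches 09:00–14:15 → extend to 09:00–14:15.
11:15–13:15 overlaps/touches 09:00–14:15 → extend to 09:00–14:15.
12:30–13:30 overlaps/touches 09:00–14:15 → extend to 09:00–14:15.
18:00–20:45 is disjoint → start new block.
18:15–19:00 overlaps/touches 18:00–20:45 → extend to 18:00–20:45.
18:45–20:30 overlaps/touches 18:00–20:45 → extend to 18:00–20:45.
19:30–20:15 overlaps/touches 18:00–20:45 → extend to 18:00–20:45.

09:00–14:15, 18:00–20:45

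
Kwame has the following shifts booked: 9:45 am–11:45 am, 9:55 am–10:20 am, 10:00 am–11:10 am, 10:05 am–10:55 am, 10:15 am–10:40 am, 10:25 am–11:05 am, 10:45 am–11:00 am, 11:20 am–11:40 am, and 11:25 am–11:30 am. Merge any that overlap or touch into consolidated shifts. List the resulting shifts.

9:45 am–11:45 am

9:55 am–10:20 am overlaps/touches 9:45 am–11:45 am → extend to 9:45 am–11:45 am.
10:00 am–11:10 am overlaps/touches 9:45 am–11:45 am → extend to 9:45 am–11:45 am.
10:05 am–10:55 am overlaps/touches 9:45 am–11:45 am → extend to 9:45 am–11:45 am.
10:15 am–10:40 am overlaps/touches 9:45 am–11:45 am → extend to 9:45 am–11:45 am.
10:25 am–11:05 am overlaps/touches 9:45 am–11:45 am → extend to 9:45 am–11:45 am.
10:45 am–11:00 am overlaps/touches 9:45 am–11:45 am → extend to 9:45 am–11:45 am.
11:20 am–11:40 am overlaps/touches 9:45 am–11:45 am → extend to 9:45 am–11:45 am.
11:25 am–11:30 am overlaps/touches 9:45 am–11:45 am → extend to 9:45 am–11:45 am.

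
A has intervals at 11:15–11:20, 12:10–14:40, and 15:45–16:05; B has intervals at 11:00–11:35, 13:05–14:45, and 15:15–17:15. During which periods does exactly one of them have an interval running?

11:00–11:15, 11:20–11:35, 12:10–13:05, 14:40–14:45, 15:15–15:45, 16:05–17:15

A but not B: 12:10–13:05.
B but not A: 11:00–11:15, 11:20–11:35, 14:40–14:45, 15:15–15:45, 16:05–17:15.
Combining gives A △ B.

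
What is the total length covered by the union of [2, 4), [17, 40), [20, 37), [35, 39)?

25

Merged: [2, 4), [17, 40).
Lengths: 2 + 23 = 25.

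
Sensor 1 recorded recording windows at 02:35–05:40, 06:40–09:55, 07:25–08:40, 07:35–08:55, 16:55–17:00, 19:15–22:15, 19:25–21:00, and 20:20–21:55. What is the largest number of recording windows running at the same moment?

Sweep endpoints in order; track running count of active intervals.
Peak of 3 reached at 07:35.

3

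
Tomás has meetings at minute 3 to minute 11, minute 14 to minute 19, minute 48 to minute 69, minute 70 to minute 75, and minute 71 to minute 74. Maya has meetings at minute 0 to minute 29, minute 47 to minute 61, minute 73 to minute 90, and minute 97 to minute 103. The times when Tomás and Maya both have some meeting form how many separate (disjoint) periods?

First set merges to minute 3 to minute 11, minute 14 to minute 19, minute 48 to minute 69, minute 70 to minute 75.
A ∩ B = minute 3 to minute 11, minute 14 to minute 19, minute 48 to minute 61, minute 73 to minute 75.
That is 4 disjoint pieces.

4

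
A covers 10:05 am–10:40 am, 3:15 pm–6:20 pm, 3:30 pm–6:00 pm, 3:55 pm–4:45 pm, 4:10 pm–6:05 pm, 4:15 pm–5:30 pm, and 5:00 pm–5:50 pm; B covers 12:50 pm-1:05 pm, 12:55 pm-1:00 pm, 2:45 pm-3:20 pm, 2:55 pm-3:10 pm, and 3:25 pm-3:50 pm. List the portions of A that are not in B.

First set merges to 10:05 am-10:40 am, 3:15 pm-6:20 pm.
Second set merges to 12:50 pm-1:05 pm, 2:45 pm-3:20 pm, 3:25 pm-3:50 pm.
10:05 am-10:40 am: no B overlap → unchanged.
3:15 pm-6:20 pm minus B → 3:20 pm-3:25 pm, 3:50 pm-6:20 pm.

10:05 am-10:40 am, 3:20 pm-3:25 pm, 3:50 pm-6:20 pm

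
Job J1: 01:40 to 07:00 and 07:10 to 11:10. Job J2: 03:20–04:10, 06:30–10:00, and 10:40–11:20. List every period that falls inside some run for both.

03:20-04:10, 06:30-07:00, 07:10-10:00, 10:40-11:10

01:40-07:00 overlaps B on 03:20-04:10, 06:30-07:00.
07:10-11:10 overlaps B on 07:10-10:00, 10:40-11:10.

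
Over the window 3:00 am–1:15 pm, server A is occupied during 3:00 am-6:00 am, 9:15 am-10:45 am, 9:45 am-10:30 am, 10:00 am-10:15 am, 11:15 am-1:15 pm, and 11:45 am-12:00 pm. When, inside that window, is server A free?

The merged coverage is 3:00 am–6:00 am, 9:15 am–10:45 am, 11:15 am–1:15 pm.
Uncovered inside 3:00 am–1:15 pm: 6:00 am–9:15 am, 10:45 am–11:15 am.

6:00 am–9:15 am, 10:45 am–11:15 am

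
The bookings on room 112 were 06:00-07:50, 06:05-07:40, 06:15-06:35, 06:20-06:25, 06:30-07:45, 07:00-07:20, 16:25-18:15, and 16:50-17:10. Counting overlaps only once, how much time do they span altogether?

Merged: 06:00–07:50, 16:25–18:15.
Lengths: 1 h 50 min + 1 h 50 min = 3 h 40 min.

3 h 40 min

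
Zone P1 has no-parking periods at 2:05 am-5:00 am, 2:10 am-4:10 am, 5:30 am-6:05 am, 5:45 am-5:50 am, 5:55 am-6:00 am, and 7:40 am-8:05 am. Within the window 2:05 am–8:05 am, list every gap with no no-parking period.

5:00 am–5:30 am, 6:05 am–7:40 am

Covered (merged): 2:05 am–5:00 am, 5:30 am–6:05 am, 7:40 am–8:05 am.
Gaps within 2:05 am–8:05 am: 5:00 am–5:30 am, 6:05 am–7:40 am.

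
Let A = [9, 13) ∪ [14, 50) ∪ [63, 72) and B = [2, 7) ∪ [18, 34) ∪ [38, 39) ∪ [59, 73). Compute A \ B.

[9, 13): no B overlap → unchanged.
[14, 50) minus B → [14, 18), [34, 38), [39, 50).
[63, 72): fully covered by B → removed.

[9, 13) ∪ [14, 18) ∪ [34, 38) ∪ [39, 50)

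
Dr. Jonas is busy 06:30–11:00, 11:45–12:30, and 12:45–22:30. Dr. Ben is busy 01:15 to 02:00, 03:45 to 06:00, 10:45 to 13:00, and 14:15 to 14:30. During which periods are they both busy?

06:30-11:00 meets the second set on 10:45-11:00.
11:45-12:30 meets the second set on 11:45-12:30.
12:45-22:30 meets the second set on 12:45-13:00, 14:15-14:30.

10:45-11:00, 11:45-12:30, 12:45-13:00, 14:15-14:30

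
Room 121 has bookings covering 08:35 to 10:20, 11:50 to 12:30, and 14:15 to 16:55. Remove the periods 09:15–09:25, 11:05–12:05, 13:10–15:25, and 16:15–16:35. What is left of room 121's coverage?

08:35–10:20 \ B = 08:35–09:15, 09:25–10:20.
11:50–12:30 \ B = 12:05–12:30.
14:15–16:55 \ B = 15:25–16:15, 16:35–16:55.

08:35–09:15, 09:25–10:20, 12:05–12:30, 15:25–16:15, 16:35–16:55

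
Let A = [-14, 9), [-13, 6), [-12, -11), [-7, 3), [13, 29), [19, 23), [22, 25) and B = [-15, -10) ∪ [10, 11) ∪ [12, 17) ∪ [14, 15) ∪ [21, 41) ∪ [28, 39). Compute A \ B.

First set merges to [-14, 9), [13, 29).
Second set merges to [-15, -10), [10, 11), [12, 17), [21, 41).
[-14, 9) \ B = [-10, 9).
[13, 29) \ B = [17, 21).

[-10, 9) ∪ [17, 21)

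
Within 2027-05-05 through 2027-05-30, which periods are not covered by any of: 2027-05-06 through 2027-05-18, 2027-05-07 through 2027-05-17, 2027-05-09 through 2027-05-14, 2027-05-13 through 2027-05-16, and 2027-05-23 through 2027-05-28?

2027-05-05 through 2027-05-05, 2027-05-19 through 2027-05-22, 2027-05-29 through 2027-05-30

The merged coverage is 2027-05-06 through 2027-05-18, 2027-05-23 through 2027-05-28.
Uncovered inside 2027-05-05 through 2027-05-30: 2027-05-05 through 2027-05-05, 2027-05-19 through 2027-05-22, 2027-05-29 through 2027-05-30.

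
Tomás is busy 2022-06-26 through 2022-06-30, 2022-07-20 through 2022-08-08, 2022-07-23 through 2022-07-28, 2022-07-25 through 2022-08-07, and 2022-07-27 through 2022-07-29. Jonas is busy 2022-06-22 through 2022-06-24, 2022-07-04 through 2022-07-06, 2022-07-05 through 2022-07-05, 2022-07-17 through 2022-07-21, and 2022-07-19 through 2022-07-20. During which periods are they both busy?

First set merges to 2022-06-26 through 2022-06-30, 2022-07-20 through 2022-08-08.
Second set merges to 2022-06-22 through 2022-06-24, 2022-07-04 through 2022-07-06, 2022-07-17 through 2022-07-21.
2022-06-26 through 2022-06-30 falls entirely outside B.
2022-07-20 through 2022-08-08 overlaps B on 2022-07-20 through 2022-07-21.

2022-07-20 through 2022-07-21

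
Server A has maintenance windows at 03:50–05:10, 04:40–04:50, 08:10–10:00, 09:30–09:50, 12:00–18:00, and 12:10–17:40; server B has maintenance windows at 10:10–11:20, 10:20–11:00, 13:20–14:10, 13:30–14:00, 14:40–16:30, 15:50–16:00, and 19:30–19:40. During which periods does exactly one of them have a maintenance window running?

Merge the first list: 03:50–05:10, 08:10–10:00, 12:00–18:00.
Merge the second list: 10:10–11:20, 13:20–14:10, 14:40–16:30, 19:30–19:40.
A \ B = 03:50–05:10, 08:10–10:00, 12:00–13:20, 14:10–14:40, 16:30–18:00.
B \ A = 10:10–11:20, 19:30–19:40.
Union of the two gives the symmetric difference.

03:50–05:10, 08:10–10:00, 10:10–11:20, 12:00–13:20, 14:10–14:40, 16:30–18:00, 19:30–19:40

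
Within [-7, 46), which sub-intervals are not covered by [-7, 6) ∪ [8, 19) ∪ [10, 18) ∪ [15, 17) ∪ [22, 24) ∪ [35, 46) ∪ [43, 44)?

[6, 8) ∪ [19, 22) ∪ [24, 35)

The merged coverage is [-7, 6), [8, 19), [22, 24), [35, 46).
Complement within [-7, 46): [6, 8), [19, 22), [24, 35).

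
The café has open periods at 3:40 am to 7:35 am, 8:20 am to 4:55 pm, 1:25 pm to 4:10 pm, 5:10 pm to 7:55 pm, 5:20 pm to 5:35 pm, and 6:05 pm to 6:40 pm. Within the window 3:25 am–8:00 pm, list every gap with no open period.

3:25 am–3:40 am, 7:35 am–8:20 am, 4:55 pm–5:10 pm, 7:55 pm–8:00 pm

Covered (merged): 3:40 am–7:35 am, 8:20 am–4:55 pm, 5:10 pm–7:55 pm.
Uncovered inside 3:25 am–8:00 pm: 3:25 am–3:40 am, 7:35 am–8:20 am, 4:55 pm–5:10 pm, 7:55 pm–8:00 pm.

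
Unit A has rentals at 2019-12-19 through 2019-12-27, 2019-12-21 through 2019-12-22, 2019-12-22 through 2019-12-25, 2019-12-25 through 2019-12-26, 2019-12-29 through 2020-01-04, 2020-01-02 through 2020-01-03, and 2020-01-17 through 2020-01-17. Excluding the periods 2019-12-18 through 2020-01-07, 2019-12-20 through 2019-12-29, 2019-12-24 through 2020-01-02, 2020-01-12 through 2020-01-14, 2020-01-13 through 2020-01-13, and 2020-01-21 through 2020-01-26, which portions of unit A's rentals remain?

Merge the first list: 2019-12-19 through 2019-12-27, 2019-12-29 through 2020-01-04, 2020-01-17 through 2020-01-17.
Merge the second list: 2019-12-18 through 2020-01-07, 2020-01-12 through 2020-01-14, 2020-01-21 through 2020-01-26.
2019-12-19 through 2019-12-27 lies entirely inside B → drops out.
2019-12-29 through 2020-01-04 lies entirely inside B → drops out.
2020-01-17 through 2020-01-17 is untouched.

2020-01-17 through 2020-01-17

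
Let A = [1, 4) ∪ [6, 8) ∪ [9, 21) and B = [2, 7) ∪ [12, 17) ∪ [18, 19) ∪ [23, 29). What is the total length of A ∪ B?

A ∪ B = [1, 8), [9, 21), [23, 29).
Total: 7 + 12 + 6 = 25.

25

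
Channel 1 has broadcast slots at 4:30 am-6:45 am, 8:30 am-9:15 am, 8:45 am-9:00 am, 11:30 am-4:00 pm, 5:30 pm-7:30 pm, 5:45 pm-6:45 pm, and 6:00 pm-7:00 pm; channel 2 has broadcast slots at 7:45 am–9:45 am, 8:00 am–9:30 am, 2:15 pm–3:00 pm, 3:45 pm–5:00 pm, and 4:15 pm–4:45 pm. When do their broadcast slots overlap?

8:30 am–9:15 am, 2:15 pm–3:00 pm, 3:45 pm–4:00 pm

First set merges to 4:30 am–6:45 am, 8:30 am–9:15 am, 11:30 am–4:00 pm, 5:30 pm–7:30 pm.
Second set merges to 7:45 am–9:45 am, 2:15 pm–3:00 pm, 3:45 pm–5:00 pm.
4:30 am–6:45 am: no overlap with the second set.
8:30 am–9:15 am meets the second set on 8:30 am–9:15 am.
11:30 am–4:00 pm meets the second set on 2:15 pm–3:00 pm, 3:45 pm–4:00 pm.
5:30 pm–7:30 pm: no overlap with the second set.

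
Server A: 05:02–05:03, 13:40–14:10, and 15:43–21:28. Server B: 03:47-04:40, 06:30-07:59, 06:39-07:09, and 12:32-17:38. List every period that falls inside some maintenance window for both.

Second set merges to 03:47-04:40, 06:30-07:59, 12:32-17:38.
05:02-05:03 meets no B interval.
13:40-14:10 ∩ B → 13:40-14:10.
15:43-21:28 ∩ B → 15:43-17:38.

13:40-14:10, 15:43-17:38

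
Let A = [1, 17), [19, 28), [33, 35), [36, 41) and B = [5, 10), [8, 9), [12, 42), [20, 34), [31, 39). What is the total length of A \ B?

6

B, merged: [5, 10), [12, 42).
A \ B = [1, 5), [10, 12).
Total: 4 + 2 = 6.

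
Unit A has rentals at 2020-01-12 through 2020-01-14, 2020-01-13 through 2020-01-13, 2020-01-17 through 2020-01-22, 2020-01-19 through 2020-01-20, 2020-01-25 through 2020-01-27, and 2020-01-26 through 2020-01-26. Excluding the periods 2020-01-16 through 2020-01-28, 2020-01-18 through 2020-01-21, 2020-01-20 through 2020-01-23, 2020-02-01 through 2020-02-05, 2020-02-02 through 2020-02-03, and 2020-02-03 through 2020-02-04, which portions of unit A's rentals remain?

Merge the first list: 2020-01-12 through 2020-01-14, 2020-01-17 through 2020-01-22, 2020-01-25 through 2020-01-27.
Merge the second list: 2020-01-16 through 2020-01-28, 2020-02-01 through 2020-02-05.
2020-01-12 through 2020-01-14 is untouched.
2020-01-17 through 2020-01-22 lies entirely inside B → drops out.
2020-01-25 through 2020-01-27 lies entirely inside B → drops out.

2020-01-12 through 2020-01-14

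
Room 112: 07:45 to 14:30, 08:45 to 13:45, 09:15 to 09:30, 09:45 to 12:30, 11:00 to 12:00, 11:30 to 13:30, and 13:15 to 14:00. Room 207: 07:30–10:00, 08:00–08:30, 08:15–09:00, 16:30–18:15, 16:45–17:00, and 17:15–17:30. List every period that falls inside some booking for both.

First set merges to 07:45–14:30.
Second set merges to 07:30–10:00, 16:30–18:15.
07:45–14:30 overlaps B on 07:45–10:00.

07:45–10:00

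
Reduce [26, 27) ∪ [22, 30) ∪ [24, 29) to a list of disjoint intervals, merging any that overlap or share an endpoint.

[22, 30)

Sort by start: [22, 30), [24, 29), [26, 27).
[24, 29) overlaps/touches [22, 30) → extend to [22, 30).
[26, 27) overlaps/touches [22, 30) → extend to [22, 30).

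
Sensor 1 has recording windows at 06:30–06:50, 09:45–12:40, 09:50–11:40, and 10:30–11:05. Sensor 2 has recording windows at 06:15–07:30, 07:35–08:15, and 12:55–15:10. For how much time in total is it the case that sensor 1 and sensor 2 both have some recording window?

Merge the first list: 06:30-06:50, 09:45-12:40.
A ∩ B = 06:30-06:50.
Total: 20 min.

20 min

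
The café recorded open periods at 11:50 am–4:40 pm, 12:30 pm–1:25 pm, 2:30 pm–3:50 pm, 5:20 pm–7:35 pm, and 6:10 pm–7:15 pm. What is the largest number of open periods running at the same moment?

2

Sweep endpoints in order; track running count of active intervals.
Peak of 2 reached at 12:30 pm.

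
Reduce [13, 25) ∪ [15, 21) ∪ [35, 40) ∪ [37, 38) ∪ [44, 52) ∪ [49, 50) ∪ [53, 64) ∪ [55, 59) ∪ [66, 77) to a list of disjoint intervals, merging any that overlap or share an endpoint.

[15, 21) overlaps/touches [13, 25) → extend to [13, 25).
[35, 40) is disjoint → start new block.
[37, 38) overlaps/touches [35, 40) → extend to [35, 40).
[44, 52) is disjoint → start new block.
[49, 50) overlaps/touches [44, 52) → extend to [44, 52).
[53, 64) is disjoint → start new block.
[55, 59) overlaps/touches [53, 64) → extend to [53, 64).
[66, 77) is disjoint → start new block.

[13, 25) ∪ [35, 40) ∪ [44, 52) ∪ [53, 64) ∪ [66, 77)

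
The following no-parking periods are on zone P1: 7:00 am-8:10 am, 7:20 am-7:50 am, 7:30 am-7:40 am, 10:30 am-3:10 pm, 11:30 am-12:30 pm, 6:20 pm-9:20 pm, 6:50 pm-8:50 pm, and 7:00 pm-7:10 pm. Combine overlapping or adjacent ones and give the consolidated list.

7:20 am-7:50 am overlaps/touches 7:00 am-8:10 am → extend to 7:00 am-8:10 am.
7:30 am-7:40 am overlaps/touches 7:00 am-8:10 am → extend to 7:00 am-8:10 am.
10:30 am-3:10 pm is disjoint → start new block.
11:30 am-12:30 pm overlaps/touches 10:30 am-3:10 pm → extend to 10:30 am-3:10 pm.
6:20 pm-9:20 pm is disjoint → start new block.
6:50 pm-8:50 pm overlaps/touches 6:20 pm-9:20 pm → extend to 6:20 pm-9:20 pm.
7:00 pm-7:10 pm overlaps/touches 6:20 pm-9:20 pm → extend to 6:20 pm-9:20 pm.

7:00 am-8:10 am, 10:30 am-3:10 pm, 6:20 pm-9:20 pm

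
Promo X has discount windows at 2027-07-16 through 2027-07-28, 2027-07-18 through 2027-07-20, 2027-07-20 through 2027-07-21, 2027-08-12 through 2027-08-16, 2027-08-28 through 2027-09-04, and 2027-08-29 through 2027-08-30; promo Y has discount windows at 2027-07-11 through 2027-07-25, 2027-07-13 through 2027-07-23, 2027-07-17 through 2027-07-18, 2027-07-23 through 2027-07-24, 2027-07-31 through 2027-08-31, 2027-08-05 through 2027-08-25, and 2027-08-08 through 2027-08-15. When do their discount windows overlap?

2027-07-16 through 2027-07-25, 2027-08-12 through 2027-08-16, 2027-08-28 through 2027-08-31

First set merges to 2027-07-16 through 2027-07-28, 2027-08-12 through 2027-08-16, 2027-08-28 through 2027-09-04.
Second set merges to 2027-07-11 through 2027-07-25, 2027-07-31 through 2027-08-31.
2027-07-16 through 2027-07-28 overlaps B on 2027-07-16 through 2027-07-25.
2027-08-12 through 2027-08-16 overlaps B on 2027-08-12 through 2027-08-16.
2027-08-28 through 2027-09-04 overlaps B on 2027-08-28 through 2027-08-31.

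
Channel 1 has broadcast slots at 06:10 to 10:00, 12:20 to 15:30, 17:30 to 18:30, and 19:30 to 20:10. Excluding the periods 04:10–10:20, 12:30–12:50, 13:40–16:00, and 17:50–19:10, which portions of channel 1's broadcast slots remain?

06:10–10:00: fully covered by B → removed.
12:20–15:30 minus B → 12:20–12:30, 12:50–13:40.
17:30–18:30 minus B → 17:30–17:50.
19:30–20:10: no B overlap → unchanged.

12:20–12:30, 12:50–13:40, 17:30–17:50, 19:30–20:10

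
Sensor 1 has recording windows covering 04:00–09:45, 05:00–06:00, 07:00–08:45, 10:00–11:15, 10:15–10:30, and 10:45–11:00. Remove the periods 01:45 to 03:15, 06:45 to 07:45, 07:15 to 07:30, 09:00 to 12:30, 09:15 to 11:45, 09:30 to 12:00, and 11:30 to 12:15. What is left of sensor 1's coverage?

Merge the first list: 04:00-09:45, 10:00-11:15.
Merge the second list: 01:45-03:15, 06:45-07:45, 09:00-12:30.
04:00-09:45 with B removed leaves 04:00-06:45, 07:45-09:00.
10:00-11:15 lies entirely inside B → drops out.

04:00-06:45, 07:45-09:00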